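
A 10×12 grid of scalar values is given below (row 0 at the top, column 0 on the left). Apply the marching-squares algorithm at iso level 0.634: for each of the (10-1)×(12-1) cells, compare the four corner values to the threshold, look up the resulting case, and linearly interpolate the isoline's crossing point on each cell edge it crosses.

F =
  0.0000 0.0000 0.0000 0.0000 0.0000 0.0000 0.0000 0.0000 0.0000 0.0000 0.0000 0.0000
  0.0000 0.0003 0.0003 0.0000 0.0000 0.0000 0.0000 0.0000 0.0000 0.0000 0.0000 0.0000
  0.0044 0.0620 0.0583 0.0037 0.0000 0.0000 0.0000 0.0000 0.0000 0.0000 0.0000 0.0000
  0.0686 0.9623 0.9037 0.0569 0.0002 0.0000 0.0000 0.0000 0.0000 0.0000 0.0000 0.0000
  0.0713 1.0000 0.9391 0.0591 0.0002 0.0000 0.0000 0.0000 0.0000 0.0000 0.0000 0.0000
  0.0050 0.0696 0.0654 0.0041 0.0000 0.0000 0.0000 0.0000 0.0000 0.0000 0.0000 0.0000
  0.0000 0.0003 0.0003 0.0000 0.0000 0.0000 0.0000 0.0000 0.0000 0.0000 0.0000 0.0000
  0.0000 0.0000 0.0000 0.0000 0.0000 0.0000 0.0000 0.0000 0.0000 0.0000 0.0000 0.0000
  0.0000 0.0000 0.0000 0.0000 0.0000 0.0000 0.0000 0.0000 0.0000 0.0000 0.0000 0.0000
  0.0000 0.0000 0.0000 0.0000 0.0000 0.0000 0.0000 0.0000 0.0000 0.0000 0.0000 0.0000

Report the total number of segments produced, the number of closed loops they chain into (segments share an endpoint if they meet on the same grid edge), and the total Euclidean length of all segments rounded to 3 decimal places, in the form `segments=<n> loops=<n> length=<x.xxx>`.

segments=8 loops=1 length=6.020

cell (2,0): code 0100 → (2.635,1.000)–(3.000,0.633)
cell (2,1): code 1100 → (2.681,2.000)–(2.635,1.000)
cell (2,2): code 1000 → (3.000,2.318)–(2.681,2.000)
cell (3,0): code 0110 → (3.000,0.633)–(4.000,0.606)
cell (3,2): code 1001 → (4.000,2.347)–(3.000,2.318)
cell (4,0): code 0010 → (4.000,0.606)–(4.393,1.000)
cell (4,1): code 0011 → (4.393,1.000)–(4.349,2.000)
cell (4,2): code 0001 → (4.349,2.000)–(4.000,2.347)
total: 8 segments, chained into 1 closed loop(s), length Σ = 6.020088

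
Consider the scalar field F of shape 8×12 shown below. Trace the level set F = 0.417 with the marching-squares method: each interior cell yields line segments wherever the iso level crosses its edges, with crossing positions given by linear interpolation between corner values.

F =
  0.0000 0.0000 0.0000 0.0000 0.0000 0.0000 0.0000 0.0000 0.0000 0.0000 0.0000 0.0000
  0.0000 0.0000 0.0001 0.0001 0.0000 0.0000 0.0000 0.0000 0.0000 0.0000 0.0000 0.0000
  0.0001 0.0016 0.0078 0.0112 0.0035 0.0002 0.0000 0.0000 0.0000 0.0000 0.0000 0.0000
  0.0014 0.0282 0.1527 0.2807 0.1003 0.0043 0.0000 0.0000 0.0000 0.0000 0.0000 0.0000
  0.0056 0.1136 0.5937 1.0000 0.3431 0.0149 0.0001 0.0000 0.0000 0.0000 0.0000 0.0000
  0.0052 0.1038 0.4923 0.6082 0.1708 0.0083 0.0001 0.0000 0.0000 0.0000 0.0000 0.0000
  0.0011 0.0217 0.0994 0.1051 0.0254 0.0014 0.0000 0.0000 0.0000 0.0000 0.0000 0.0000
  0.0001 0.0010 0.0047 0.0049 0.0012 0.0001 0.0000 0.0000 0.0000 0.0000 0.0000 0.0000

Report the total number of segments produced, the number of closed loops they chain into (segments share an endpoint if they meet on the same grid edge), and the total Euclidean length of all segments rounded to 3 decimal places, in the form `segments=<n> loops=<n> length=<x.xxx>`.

cell (3,1): code 0100 → (3.599,2.000)–(4.000,1.632)
cell (3,2): code 1100 → (3.189,3.000)–(3.599,2.000)
cell (3,3): code 1000 → (4.000,3.888)–(3.189,3.000)
cell (4,1): code 0110 → (4.000,1.632)–(5.000,1.806)
cell (4,3): code 1001 → (5.000,3.437)–(4.000,3.888)
cell (5,1): code 0010 → (5.000,1.806)–(5.192,2.000)
cell (5,2): code 0011 → (5.192,2.000)–(5.380,3.000)
cell (5,3): code 0001 → (5.380,3.000)–(5.000,3.437)
total: 8 segments, chained into 1 closed loop(s), length Σ = 6.807900

segments=8 loops=1 length=6.808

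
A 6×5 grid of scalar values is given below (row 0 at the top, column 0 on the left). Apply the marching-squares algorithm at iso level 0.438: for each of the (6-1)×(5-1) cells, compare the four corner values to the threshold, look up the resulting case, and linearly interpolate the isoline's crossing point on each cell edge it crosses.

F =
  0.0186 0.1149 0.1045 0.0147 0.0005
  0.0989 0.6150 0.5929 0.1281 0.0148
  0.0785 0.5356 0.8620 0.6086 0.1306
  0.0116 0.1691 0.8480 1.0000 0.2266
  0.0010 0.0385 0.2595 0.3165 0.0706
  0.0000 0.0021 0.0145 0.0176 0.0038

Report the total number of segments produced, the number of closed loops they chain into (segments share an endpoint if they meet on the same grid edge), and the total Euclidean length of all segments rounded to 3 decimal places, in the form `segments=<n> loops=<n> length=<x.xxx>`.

segments=12 loops=1 length=9.661

cell (0,0): code 0100 → (0.646,1.000)–(1.000,0.657)
cell (0,1): code 1100 → (0.683,2.000)–(0.646,1.000)
cell (0,2): code 1000 → (1.000,2.333)–(0.683,2.000)
cell (1,0): code 0110 → (1.000,0.657)–(2.000,0.786)
cell (1,2): code 1101 → (1.645,3.000)–(1.000,2.333)
cell (1,3): code 1000 → (2.000,3.357)–(1.645,3.000)
cell (2,0): code 0010 → (2.000,0.786)–(2.266,1.000)
cell (2,1): code 0111 → (2.266,1.000)–(3.000,1.396)
cell (2,3): code 1001 → (3.000,3.727)–(2.000,3.357)
cell (3,1): code 0010 → (3.000,1.396)–(3.697,2.000)
cell (3,2): code 0011 → (3.697,2.000)–(3.822,3.000)
cell (3,3): code 0001 → (3.822,3.000)–(3.000,3.727)
total: 12 segments, chained into 1 closed loop(s), length Σ = 9.661430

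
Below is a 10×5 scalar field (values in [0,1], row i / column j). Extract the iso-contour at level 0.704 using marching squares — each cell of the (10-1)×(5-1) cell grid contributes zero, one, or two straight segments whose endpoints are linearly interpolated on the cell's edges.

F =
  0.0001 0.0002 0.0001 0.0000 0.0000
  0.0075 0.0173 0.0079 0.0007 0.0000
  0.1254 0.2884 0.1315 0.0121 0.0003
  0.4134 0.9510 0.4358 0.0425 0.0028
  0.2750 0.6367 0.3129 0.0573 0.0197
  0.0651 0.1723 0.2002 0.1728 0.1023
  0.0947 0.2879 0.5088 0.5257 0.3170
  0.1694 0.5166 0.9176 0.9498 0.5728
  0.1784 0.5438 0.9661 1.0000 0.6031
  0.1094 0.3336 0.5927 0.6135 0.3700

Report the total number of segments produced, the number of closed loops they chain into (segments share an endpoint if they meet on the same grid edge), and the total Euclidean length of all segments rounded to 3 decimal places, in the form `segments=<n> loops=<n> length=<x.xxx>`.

cell (2,0): code 0100 → (2.627,1.000)–(3.000,0.541)
cell (2,1): code 1000 → (3.000,1.479)–(2.627,1.000)
cell (3,0): code 0010 → (3.000,0.541)–(3.786,1.000)
cell (3,1): code 0001 → (3.786,1.000)–(3.000,1.479)
cell (6,1): code 0100 → (6.477,2.000)–(7.000,1.467)
cell (6,2): code 1100 → (6.420,3.000)–(6.477,2.000)
cell (6,3): code 1000 → (7.000,3.652)–(6.420,3.000)
cell (7,1): code 0110 → (7.000,1.467)–(8.000,1.379)
cell (7,3): code 1001 → (8.000,3.746)–(7.000,3.652)
cell (8,1): code 0010 → (8.000,1.379)–(8.702,2.000)
cell (8,2): code 0011 → (8.702,2.000)–(8.766,3.000)
cell (8,3): code 0001 → (8.766,3.000)–(8.000,3.746)
total: 12 segments, chained into 2 closed loop(s), length Σ = 10.666216

segments=12 loops=2 length=10.666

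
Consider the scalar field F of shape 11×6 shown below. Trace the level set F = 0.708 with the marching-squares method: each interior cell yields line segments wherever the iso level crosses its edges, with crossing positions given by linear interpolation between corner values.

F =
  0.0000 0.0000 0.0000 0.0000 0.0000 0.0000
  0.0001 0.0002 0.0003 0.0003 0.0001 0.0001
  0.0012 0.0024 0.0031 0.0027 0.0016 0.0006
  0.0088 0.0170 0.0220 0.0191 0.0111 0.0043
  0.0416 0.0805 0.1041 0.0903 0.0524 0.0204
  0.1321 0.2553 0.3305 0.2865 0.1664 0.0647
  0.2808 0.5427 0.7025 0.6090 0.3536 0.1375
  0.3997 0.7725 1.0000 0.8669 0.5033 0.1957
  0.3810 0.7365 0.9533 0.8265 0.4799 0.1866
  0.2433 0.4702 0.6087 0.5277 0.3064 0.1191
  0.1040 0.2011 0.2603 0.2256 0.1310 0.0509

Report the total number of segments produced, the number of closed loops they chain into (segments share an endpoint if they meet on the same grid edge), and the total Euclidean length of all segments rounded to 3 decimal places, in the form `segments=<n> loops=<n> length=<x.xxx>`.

segments=10 loops=1 length=8.254

cell (6,0): code 0100 → (6.719,1.000)–(7.000,0.827)
cell (6,1): code 1100 → (6.018,2.000)–(6.719,1.000)
cell (6,2): code 1100 → (6.384,3.000)–(6.018,2.000)
cell (6,3): code 1000 → (7.000,3.437)–(6.384,3.000)
cell (7,0): code 0110 → (7.000,0.827)–(8.000,0.920)
cell (7,3): code 1001 → (8.000,3.342)–(7.000,3.437)
cell (8,0): code 0010 → (8.000,0.920)–(8.107,1.000)
cell (8,1): code 0011 → (8.107,1.000)–(8.712,2.000)
cell (8,2): code 0011 → (8.712,2.000)–(8.397,3.000)
cell (8,3): code 0001 → (8.397,3.000)–(8.000,3.342)
total: 10 segments, chained into 1 closed loop(s), length Σ = 8.254237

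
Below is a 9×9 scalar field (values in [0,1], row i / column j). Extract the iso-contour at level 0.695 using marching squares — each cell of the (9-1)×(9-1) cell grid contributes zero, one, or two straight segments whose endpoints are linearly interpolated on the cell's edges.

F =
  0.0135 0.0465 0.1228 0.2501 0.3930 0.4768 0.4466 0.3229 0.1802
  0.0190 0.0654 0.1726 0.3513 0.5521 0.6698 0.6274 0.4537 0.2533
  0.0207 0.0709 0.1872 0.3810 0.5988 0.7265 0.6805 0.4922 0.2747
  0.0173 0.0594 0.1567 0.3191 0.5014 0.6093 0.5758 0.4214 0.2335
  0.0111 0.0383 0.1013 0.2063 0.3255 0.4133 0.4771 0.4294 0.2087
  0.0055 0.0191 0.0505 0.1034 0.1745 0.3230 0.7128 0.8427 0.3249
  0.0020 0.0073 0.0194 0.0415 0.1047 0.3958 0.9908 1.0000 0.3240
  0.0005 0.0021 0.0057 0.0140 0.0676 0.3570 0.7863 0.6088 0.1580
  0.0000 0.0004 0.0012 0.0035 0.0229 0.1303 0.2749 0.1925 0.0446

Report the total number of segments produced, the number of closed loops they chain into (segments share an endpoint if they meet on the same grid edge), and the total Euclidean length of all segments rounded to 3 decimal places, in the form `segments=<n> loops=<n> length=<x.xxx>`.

segments=14 loops=2 length=9.581

cell (1,4): code 0100 → (1.444,5.000)–(2.000,4.753)
cell (1,5): code 1000 → (2.000,5.685)–(1.444,5.000)
cell (2,4): code 0010 → (2.000,4.753)–(2.269,5.000)
cell (2,5): code 0001 → (2.269,5.000)–(2.000,5.685)
cell (4,5): code 0100 → (4.924,6.000)–(5.000,5.954)
cell (4,6): code 1100 → (4.643,7.000)–(4.924,6.000)
cell (4,7): code 1000 → (5.000,7.285)–(4.643,7.000)
cell (5,5): code 0110 → (5.000,5.954)–(6.000,5.503)
cell (5,7): code 1001 → (6.000,7.451)–(5.000,7.285)
cell (6,5): code 0110 → (6.000,5.503)–(7.000,5.787)
cell (6,6): code 1011 → (7.000,6.514)–(6.780,7.000)
cell (6,7): code 0001 → (6.780,7.000)–(6.000,7.451)
cell (7,5): code 0010 → (7.000,5.787)–(7.179,6.000)
cell (7,6): code 0001 → (7.179,6.000)–(7.000,6.514)
total: 14 segments, chained into 2 closed loop(s), length Σ = 9.581323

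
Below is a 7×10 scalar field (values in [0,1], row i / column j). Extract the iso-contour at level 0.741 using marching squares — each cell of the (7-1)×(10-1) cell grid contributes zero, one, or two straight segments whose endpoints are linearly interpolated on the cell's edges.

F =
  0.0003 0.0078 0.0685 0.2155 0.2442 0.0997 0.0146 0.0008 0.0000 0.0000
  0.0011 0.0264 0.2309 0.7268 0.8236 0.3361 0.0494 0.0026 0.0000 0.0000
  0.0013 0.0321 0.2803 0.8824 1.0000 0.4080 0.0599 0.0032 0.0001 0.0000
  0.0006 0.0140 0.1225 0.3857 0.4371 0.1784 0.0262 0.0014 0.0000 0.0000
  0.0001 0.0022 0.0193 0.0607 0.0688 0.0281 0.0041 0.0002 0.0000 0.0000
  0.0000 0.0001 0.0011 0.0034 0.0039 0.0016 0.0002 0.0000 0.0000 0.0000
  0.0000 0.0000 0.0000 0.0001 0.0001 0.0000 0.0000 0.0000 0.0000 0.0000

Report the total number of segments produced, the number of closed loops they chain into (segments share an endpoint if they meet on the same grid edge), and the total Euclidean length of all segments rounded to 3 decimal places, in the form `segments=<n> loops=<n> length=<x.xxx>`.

cell (0,3): code 0100 → (0.857,4.000)–(1.000,3.147)
cell (0,4): code 1000 → (1.000,4.169)–(0.857,4.000)
cell (1,2): code 0100 → (1.091,3.000)–(2.000,2.765)
cell (1,3): code 1110 → (1.000,3.147)–(1.091,3.000)
cell (1,4): code 1001 → (2.000,4.438)–(1.000,4.169)
cell (2,2): code 0010 → (2.000,2.765)–(2.285,3.000)
cell (2,3): code 0011 → (2.285,3.000)–(2.460,4.000)
cell (2,4): code 0001 → (2.460,4.000)–(2.000,4.438)
total: 8 segments, chained into 1 closed loop(s), length Σ = 5.252461

segments=8 loops=1 length=5.252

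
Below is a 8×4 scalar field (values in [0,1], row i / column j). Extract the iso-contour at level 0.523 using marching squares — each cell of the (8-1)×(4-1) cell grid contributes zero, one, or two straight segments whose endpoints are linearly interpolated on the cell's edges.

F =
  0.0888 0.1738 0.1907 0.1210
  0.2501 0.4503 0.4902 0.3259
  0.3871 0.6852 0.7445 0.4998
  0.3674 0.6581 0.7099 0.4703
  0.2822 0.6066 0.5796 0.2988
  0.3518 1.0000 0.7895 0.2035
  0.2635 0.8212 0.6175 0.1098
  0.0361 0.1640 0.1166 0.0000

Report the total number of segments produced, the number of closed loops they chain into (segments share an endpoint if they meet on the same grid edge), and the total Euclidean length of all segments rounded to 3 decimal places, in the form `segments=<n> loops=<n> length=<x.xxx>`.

cell (1,0): code 0100 → (1.309,1.000)–(2.000,0.456)
cell (1,1): code 1100 → (1.129,2.000)–(1.309,1.000)
cell (1,2): code 1000 → (2.000,2.905)–(1.129,2.000)
cell (2,0): code 0110 → (2.000,0.456)–(3.000,0.535)
cell (2,2): code 1001 → (3.000,2.780)–(2.000,2.905)
cell (3,0): code 0110 → (3.000,0.535)–(4.000,0.742)
cell (3,2): code 1001 → (4.000,2.202)–(3.000,2.780)
cell (4,0): code 0110 → (4.000,0.742)–(5.000,0.264)
cell (4,2): code 1001 → (5.000,2.455)–(4.000,2.202)
cell (5,0): code 0110 → (5.000,0.264)–(6.000,0.465)
cell (5,2): code 1001 → (6.000,2.186)–(5.000,2.455)
cell (6,0): code 0010 → (6.000,0.465)–(6.454,1.000)
cell (6,1): code 0011 → (6.454,1.000)–(6.189,2.000)
cell (6,2): code 0001 → (6.189,2.000)–(6.000,2.186)
total: 14 segments, chained into 1 closed loop(s), length Σ = 13.535241

segments=14 loops=1 length=13.535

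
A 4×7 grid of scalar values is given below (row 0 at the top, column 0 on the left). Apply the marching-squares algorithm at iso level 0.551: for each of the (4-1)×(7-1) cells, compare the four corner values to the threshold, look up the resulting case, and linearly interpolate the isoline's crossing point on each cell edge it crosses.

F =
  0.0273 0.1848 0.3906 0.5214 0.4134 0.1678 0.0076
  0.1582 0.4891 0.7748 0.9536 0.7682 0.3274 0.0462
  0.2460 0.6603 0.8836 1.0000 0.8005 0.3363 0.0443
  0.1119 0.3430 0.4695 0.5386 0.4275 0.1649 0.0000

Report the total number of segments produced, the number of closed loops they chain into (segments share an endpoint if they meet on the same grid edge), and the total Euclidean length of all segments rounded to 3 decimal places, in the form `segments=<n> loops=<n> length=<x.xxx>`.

segments=12 loops=1 length=10.436

cell (0,1): code 0100 → (0.417,2.000)–(1.000,1.217)
cell (0,2): code 1100 → (0.068,3.000)–(0.417,2.000)
cell (0,3): code 1100 → (0.388,4.000)–(0.068,3.000)
cell (0,4): code 1000 → (1.000,4.493)–(0.388,4.000)
cell (1,0): code 0100 → (1.362,1.000)–(2.000,0.736)
cell (1,1): code 1110 → (1.000,1.217)–(1.362,1.000)
cell (1,4): code 1001 → (2.000,4.537)–(1.000,4.493)
cell (2,0): code 0010 → (2.000,0.736)–(2.344,1.000)
cell (2,1): code 0011 → (2.344,1.000)–(2.803,2.000)
cell (2,2): code 0011 → (2.803,2.000)–(2.973,3.000)
cell (2,3): code 0011 → (2.973,3.000)–(2.669,4.000)
cell (2,4): code 0001 → (2.669,4.000)–(2.000,4.537)
total: 12 segments, chained into 1 closed loop(s), length Σ = 10.435999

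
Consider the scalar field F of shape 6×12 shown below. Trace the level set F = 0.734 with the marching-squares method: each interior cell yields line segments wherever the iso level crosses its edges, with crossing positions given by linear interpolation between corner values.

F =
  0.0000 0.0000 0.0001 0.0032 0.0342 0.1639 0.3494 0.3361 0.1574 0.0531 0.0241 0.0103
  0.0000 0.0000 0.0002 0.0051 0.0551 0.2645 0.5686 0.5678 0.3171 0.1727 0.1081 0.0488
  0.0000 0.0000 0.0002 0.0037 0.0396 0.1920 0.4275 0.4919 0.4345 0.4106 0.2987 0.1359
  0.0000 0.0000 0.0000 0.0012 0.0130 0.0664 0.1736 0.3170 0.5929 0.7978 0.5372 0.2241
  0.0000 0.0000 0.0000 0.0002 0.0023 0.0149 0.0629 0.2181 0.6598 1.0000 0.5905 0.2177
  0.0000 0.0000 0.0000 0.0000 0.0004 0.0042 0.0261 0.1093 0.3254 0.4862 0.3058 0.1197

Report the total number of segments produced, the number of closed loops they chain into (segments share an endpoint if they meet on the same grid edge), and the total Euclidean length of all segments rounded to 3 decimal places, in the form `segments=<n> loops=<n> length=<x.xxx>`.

cell (2,8): code 0100 → (2.835,9.000)–(3.000,8.689)
cell (2,9): code 1000 → (3.000,9.245)–(2.835,9.000)
cell (3,8): code 0110 → (3.000,8.689)–(4.000,8.218)
cell (3,9): code 1001 → (4.000,9.650)–(3.000,9.245)
cell (4,8): code 0010 → (4.000,8.218)–(4.518,9.000)
cell (4,9): code 0001 → (4.518,9.000)–(4.000,9.650)
total: 6 segments, chained into 1 closed loop(s), length Σ = 4.599756

segments=6 loops=1 length=4.600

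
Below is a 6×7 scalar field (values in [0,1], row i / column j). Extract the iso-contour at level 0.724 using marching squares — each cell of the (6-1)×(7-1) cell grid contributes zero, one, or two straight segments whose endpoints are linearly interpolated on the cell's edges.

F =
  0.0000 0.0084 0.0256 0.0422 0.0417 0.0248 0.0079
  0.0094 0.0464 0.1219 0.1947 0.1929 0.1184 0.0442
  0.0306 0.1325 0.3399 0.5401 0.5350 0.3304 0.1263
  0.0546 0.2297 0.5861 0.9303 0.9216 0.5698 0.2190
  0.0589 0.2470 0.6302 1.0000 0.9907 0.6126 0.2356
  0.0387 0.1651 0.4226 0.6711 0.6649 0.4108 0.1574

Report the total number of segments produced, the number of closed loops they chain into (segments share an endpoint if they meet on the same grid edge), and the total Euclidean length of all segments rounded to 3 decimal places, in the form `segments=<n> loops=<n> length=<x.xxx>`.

cell (2,2): code 0100 → (2.471,3.000)–(3.000,2.401)
cell (2,3): code 1100 → (2.489,4.000)–(2.471,3.000)
cell (2,4): code 1000 → (3.000,4.562)–(2.489,4.000)
cell (3,2): code 0110 → (3.000,2.401)–(4.000,2.254)
cell (3,4): code 1001 → (4.000,4.705)–(3.000,4.562)
cell (4,2): code 0010 → (4.000,2.254)–(4.839,3.000)
cell (4,3): code 0011 → (4.839,3.000)–(4.819,4.000)
cell (4,4): code 0001 → (4.819,4.000)–(4.000,4.705)
total: 8 segments, chained into 1 closed loop(s), length Σ = 7.783660

segments=8 loops=1 length=7.784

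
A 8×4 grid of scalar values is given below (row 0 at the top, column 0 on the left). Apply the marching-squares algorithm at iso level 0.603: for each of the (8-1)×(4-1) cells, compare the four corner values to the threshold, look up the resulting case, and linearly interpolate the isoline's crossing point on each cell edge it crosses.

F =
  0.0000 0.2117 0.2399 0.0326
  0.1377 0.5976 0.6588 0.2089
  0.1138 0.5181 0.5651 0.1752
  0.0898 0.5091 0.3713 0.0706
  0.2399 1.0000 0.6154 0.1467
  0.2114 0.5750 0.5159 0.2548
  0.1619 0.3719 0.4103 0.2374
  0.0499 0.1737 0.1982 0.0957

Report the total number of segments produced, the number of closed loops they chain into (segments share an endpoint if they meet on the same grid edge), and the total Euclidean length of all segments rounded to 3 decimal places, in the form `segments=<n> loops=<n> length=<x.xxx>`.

segments=10 loops=2 length=7.560

cell (0,1): code 0100 → (0.867,2.000)–(1.000,1.088)
cell (0,2): code 1000 → (1.000,2.124)–(0.867,2.000)
cell (1,1): code 0010 → (1.000,1.088)–(1.596,2.000)
cell (1,2): code 0001 → (1.596,2.000)–(1.000,2.124)
cell (3,0): code 0100 → (3.191,1.000)–(4.000,0.478)
cell (3,1): code 1100 → (3.949,2.000)–(3.191,1.000)
cell (3,2): code 1000 → (4.000,2.026)–(3.949,2.000)
cell (4,0): code 0010 → (4.000,0.478)–(4.934,1.000)
cell (4,1): code 0011 → (4.934,1.000)–(4.125,2.000)
cell (4,2): code 0001 → (4.125,2.000)–(4.000,2.026)
total: 10 segments, chained into 2 closed loop(s), length Σ = 7.559721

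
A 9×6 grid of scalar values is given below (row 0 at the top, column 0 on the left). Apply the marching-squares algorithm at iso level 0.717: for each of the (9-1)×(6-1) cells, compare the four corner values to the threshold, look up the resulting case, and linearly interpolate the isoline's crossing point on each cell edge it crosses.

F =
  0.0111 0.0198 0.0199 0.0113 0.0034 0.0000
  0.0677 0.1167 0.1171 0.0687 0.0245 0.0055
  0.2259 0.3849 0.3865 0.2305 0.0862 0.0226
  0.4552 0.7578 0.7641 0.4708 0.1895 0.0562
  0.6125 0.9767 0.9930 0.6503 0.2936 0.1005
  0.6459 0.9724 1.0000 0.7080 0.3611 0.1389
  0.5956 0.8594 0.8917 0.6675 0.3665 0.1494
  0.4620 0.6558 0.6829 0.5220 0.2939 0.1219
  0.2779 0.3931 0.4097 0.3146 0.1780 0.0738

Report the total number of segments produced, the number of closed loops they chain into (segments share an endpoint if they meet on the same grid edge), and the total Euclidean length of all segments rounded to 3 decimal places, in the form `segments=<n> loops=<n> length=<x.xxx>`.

segments=12 loops=1 length=10.821

cell (2,0): code 0100 → (2.891,1.000)–(3.000,0.865)
cell (2,1): code 1100 → (2.875,2.000)–(2.891,1.000)
cell (2,2): code 1000 → (3.000,2.161)–(2.875,2.000)
cell (3,0): code 0110 → (3.000,0.865)–(4.000,0.287)
cell (3,2): code 1001 → (4.000,2.805)–(3.000,2.161)
cell (4,0): code 0110 → (4.000,0.287)–(5.000,0.218)
cell (4,2): code 1001 → (5.000,2.969)–(4.000,2.805)
cell (5,0): code 0110 → (5.000,0.218)–(6.000,0.460)
cell (5,2): code 1001 → (6.000,2.779)–(5.000,2.969)
cell (6,0): code 0010 → (6.000,0.460)–(6.699,1.000)
cell (6,1): code 0011 → (6.699,1.000)–(6.837,2.000)
cell (6,2): code 0001 → (6.837,2.000)–(6.000,2.779)
total: 12 segments, chained into 1 closed loop(s), length Σ = 10.820869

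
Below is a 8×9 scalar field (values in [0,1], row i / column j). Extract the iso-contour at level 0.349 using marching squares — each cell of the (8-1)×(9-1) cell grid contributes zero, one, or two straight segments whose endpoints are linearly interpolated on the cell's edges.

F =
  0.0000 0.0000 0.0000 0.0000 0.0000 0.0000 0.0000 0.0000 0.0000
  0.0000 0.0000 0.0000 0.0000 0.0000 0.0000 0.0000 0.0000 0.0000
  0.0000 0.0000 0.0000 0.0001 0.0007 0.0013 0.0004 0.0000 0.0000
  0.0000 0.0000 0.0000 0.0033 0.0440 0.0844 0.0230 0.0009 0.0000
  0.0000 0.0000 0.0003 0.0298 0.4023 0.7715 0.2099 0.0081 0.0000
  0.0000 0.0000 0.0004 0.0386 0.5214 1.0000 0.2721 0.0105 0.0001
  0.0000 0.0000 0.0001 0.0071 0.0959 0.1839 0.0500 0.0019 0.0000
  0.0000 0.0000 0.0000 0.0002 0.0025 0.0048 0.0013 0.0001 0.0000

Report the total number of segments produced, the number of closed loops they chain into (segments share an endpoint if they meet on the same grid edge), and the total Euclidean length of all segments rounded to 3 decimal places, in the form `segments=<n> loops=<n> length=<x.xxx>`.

cell (3,3): code 0100 → (3.851,4.000)–(4.000,3.857)
cell (3,4): code 1100 → (3.385,5.000)–(3.851,4.000)
cell (3,5): code 1000 → (4.000,5.752)–(3.385,5.000)
cell (4,3): code 0110 → (4.000,3.857)–(5.000,3.643)
cell (4,5): code 1001 → (5.000,5.894)–(4.000,5.752)
cell (5,3): code 0010 → (5.000,3.643)–(5.405,4.000)
cell (5,4): code 0011 → (5.405,4.000)–(5.798,5.000)
cell (5,5): code 0001 → (5.798,5.000)–(5.000,5.894)
total: 8 segments, chained into 1 closed loop(s), length Σ = 7.126788

segments=8 loops=1 length=7.127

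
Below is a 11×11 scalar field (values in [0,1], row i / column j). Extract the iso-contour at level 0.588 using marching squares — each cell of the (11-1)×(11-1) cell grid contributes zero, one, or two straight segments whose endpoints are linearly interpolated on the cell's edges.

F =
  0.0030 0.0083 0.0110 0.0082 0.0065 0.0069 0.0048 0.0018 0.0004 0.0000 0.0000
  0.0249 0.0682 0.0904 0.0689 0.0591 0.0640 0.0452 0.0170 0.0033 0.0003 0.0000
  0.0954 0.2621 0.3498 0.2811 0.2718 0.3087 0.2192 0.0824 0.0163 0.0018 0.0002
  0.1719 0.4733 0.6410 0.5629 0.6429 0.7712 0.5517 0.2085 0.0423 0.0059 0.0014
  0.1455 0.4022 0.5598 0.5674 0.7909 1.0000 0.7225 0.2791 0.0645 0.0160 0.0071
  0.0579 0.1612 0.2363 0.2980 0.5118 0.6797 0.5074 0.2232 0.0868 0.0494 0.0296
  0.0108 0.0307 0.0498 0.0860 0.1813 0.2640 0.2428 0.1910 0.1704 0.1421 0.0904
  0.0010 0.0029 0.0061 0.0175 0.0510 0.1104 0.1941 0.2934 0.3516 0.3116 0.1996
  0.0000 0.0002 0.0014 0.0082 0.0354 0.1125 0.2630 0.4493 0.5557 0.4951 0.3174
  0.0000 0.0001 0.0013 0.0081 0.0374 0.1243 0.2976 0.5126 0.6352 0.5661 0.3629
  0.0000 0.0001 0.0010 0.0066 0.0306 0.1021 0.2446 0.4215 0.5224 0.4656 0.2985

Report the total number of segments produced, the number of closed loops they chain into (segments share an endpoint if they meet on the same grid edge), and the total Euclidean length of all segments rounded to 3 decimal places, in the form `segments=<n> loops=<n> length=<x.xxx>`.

cell (2,1): code 0100 → (2.818,2.000)–(3.000,1.684)
cell (2,2): code 1000 → (3.000,2.679)–(2.818,2.000)
cell (2,3): code 0100 → (2.852,4.000)–(3.000,3.314)
cell (2,4): code 1100 → (2.604,5.000)–(2.852,4.000)
cell (2,5): code 1000 → (3.000,5.835)–(2.604,5.000)
cell (3,1): code 0010 → (3.000,1.684)–(3.653,2.000)
cell (3,2): code 0001 → (3.653,2.000)–(3.000,2.679)
cell (3,3): code 0110 → (3.000,3.314)–(4.000,3.092)
cell (3,5): code 1101 → (3.213,6.000)–(3.000,5.835)
cell (3,6): code 1000 → (4.000,6.303)–(3.213,6.000)
cell (4,3): code 0010 → (4.000,3.092)–(4.727,4.000)
cell (4,4): code 0111 → (4.727,4.000)–(5.000,4.454)
cell (4,5): code 1011 → (5.000,5.532)–(4.625,6.000)
cell (4,6): code 0001 → (4.625,6.000)–(4.000,6.303)
cell (5,4): code 0010 → (5.000,4.454)–(5.221,5.000)
cell (5,5): code 0001 → (5.221,5.000)–(5.000,5.532)
cell (8,7): code 0100 → (8.406,8.000)–(9.000,7.615)
cell (8,8): code 1000 → (9.000,8.683)–(8.406,8.000)
cell (9,7): code 0010 → (9.000,7.615)–(9.418,8.000)
cell (9,8): code 0001 → (9.418,8.000)–(9.000,8.683)
total: 20 segments, chained into 3 closed loop(s), length Σ = 14.662129

segments=20 loops=3 length=14.662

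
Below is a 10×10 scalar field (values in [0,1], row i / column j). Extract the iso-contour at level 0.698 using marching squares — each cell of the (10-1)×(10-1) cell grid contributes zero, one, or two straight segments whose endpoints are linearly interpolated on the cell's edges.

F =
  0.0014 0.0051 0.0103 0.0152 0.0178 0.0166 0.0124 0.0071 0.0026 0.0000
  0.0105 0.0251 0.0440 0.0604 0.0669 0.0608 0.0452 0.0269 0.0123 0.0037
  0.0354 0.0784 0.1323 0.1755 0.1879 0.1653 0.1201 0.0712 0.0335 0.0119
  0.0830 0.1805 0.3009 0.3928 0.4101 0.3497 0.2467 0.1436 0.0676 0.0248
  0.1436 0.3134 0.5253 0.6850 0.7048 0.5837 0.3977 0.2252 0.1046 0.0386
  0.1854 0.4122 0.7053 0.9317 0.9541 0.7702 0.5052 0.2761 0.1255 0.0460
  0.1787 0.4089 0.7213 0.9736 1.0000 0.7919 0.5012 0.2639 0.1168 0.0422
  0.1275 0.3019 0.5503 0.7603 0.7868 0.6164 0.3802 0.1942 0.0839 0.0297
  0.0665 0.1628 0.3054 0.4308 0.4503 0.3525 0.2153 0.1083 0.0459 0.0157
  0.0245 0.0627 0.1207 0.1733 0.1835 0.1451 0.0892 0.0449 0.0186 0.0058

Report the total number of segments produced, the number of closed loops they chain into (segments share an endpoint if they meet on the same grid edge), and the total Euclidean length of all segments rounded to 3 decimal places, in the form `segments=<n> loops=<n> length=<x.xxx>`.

segments=16 loops=1 length=10.563

cell (3,3): code 0100 → (3.977,4.000)–(4.000,3.657)
cell (3,4): code 1000 → (4.000,4.056)–(3.977,4.000)
cell (4,1): code 0100 → (4.959,2.000)–(5.000,1.975)
cell (4,2): code 1100 → (4.053,3.000)–(4.959,2.000)
cell (4,3): code 1110 → (4.000,3.657)–(4.053,3.000)
cell (4,4): code 1101 → (4.613,5.000)–(4.000,4.056)
cell (4,5): code 1000 → (5.000,5.272)–(4.613,5.000)
cell (5,1): code 0110 → (5.000,1.975)–(6.000,1.925)
cell (5,5): code 1001 → (6.000,5.323)–(5.000,5.272)
cell (6,1): code 0010 → (6.000,1.925)–(6.136,2.000)
cell (6,2): code 0111 → (6.136,2.000)–(7.000,2.703)
cell (6,4): code 1011 → (7.000,4.521)–(6.535,5.000)
cell (6,5): code 0001 → (6.535,5.000)–(6.000,5.323)
cell (7,2): code 0010 → (7.000,2.703)–(7.189,3.000)
cell (7,3): code 0011 → (7.189,3.000)–(7.264,4.000)
cell (7,4): code 0001 → (7.264,4.000)–(7.000,4.521)
total: 16 segments, chained into 1 closed loop(s), length Σ = 10.562734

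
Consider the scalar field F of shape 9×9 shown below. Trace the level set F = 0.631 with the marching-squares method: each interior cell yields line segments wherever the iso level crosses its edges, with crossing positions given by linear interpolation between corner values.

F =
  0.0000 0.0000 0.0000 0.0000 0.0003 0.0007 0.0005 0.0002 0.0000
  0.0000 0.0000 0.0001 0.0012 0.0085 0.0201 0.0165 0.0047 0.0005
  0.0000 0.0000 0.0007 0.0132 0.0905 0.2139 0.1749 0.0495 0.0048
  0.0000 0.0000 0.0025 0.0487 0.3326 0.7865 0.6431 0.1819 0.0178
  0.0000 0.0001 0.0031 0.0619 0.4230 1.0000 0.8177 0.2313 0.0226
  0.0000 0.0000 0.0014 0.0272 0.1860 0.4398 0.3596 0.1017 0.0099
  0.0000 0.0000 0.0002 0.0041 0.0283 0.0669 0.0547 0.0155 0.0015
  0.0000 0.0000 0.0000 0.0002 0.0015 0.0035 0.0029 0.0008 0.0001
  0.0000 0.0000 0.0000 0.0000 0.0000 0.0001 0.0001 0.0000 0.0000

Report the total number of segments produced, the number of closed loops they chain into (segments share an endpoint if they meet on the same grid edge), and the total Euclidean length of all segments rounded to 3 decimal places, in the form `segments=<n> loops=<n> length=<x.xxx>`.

segments=8 loops=1 length=6.055

cell (2,4): code 0100 → (2.728,5.000)–(3.000,4.657)
cell (2,5): code 1100 → (2.974,6.000)–(2.728,5.000)
cell (2,6): code 1000 → (3.000,6.026)–(2.974,6.000)
cell (3,4): code 0110 → (3.000,4.657)–(4.000,4.360)
cell (3,6): code 1001 → (4.000,6.318)–(3.000,6.026)
cell (4,4): code 0010 → (4.000,4.360)–(4.659,5.000)
cell (4,5): code 0011 → (4.659,5.000)–(4.408,6.000)
cell (4,6): code 0001 → (4.408,6.000)–(4.000,6.318)
total: 8 segments, chained into 1 closed loop(s), length Σ = 6.054993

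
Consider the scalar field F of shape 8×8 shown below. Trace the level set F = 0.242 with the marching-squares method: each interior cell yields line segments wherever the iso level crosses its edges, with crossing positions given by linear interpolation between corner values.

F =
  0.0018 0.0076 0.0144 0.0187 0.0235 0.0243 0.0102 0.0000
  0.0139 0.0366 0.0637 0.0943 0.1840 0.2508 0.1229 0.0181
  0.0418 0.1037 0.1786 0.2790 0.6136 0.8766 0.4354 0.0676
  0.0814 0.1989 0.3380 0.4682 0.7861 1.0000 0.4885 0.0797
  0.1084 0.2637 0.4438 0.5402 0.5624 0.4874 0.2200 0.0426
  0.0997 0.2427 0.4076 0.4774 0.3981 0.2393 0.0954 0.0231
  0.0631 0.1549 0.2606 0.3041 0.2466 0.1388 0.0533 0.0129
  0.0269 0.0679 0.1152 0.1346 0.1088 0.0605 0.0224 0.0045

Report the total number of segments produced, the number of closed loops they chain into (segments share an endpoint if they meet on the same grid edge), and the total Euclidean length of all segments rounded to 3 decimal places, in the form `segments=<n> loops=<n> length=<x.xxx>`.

cell (0,4): code 0100 → (0.961,5.000)–(1.000,4.868)
cell (0,5): code 1000 → (1.000,5.069)–(0.961,5.000)
cell (1,2): code 0100 → (1.800,3.000)–(2.000,2.631)
cell (1,3): code 1100 → (1.135,4.000)–(1.800,3.000)
cell (1,4): code 1110 → (1.000,4.868)–(1.135,4.000)
cell (1,5): code 1101 → (1.381,6.000)–(1.000,5.069)
cell (1,6): code 1000 → (2.000,6.526)–(1.381,6.000)
cell (2,1): code 0100 → (2.398,2.000)–(3.000,1.310)
cell (2,2): code 1110 → (2.000,2.631)–(2.398,2.000)
cell (2,6): code 1001 → (3.000,6.603)–(2.000,6.526)
cell (3,0): code 0100 → (3.665,1.000)–(4.000,0.860)
cell (3,1): code 1110 → (3.000,1.310)–(3.665,1.000)
cell (3,5): code 1011 → (4.000,5.918)–(3.918,6.000)
cell (3,6): code 0001 → (3.918,6.000)–(3.000,6.603)
cell (4,0): code 0110 → (4.000,0.860)–(5.000,0.995)
cell (4,4): code 1011 → (5.000,4.983)–(4.989,5.000)
cell (4,5): code 0001 → (4.989,5.000)–(4.000,5.918)
cell (5,0): code 0010 → (5.000,0.995)–(5.008,1.000)
cell (5,1): code 0111 → (5.008,1.000)–(6.000,1.824)
cell (5,4): code 1001 → (6.000,4.043)–(5.000,4.983)
cell (6,1): code 0010 → (6.000,1.824)–(6.128,2.000)
cell (6,2): code 0011 → (6.128,2.000)–(6.366,3.000)
cell (6,3): code 0011 → (6.366,3.000)–(6.033,4.000)
cell (6,4): code 0001 → (6.033,4.000)–(6.000,4.043)
total: 24 segments, chained into 1 closed loop(s), length Σ = 16.913806

segments=24 loops=1 length=16.914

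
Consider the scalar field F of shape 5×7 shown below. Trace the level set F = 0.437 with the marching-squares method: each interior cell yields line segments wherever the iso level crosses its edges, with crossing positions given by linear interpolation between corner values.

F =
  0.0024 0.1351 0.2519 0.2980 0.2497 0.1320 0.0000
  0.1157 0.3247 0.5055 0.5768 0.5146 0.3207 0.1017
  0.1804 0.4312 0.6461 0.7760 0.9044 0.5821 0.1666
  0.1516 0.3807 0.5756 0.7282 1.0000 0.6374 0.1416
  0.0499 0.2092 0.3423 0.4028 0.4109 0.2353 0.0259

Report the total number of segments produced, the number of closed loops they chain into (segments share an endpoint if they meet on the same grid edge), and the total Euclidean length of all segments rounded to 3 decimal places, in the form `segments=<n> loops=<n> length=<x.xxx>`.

segments=14 loops=1 length=12.324

cell (0,1): code 0100 → (0.730,2.000)–(1.000,1.621)
cell (0,2): code 1100 → (0.499,3.000)–(0.730,2.000)
cell (0,3): code 1100 → (0.707,4.000)–(0.499,3.000)
cell (0,4): code 1000 → (1.000,4.400)–(0.707,4.000)
cell (1,1): code 0110 → (1.000,1.621)–(2.000,1.027)
cell (1,4): code 1101 → (1.445,5.000)–(1.000,4.400)
cell (1,5): code 1000 → (2.000,5.349)–(1.445,5.000)
cell (2,1): code 0110 → (2.000,1.027)–(3.000,1.289)
cell (2,5): code 1001 → (3.000,5.404)–(2.000,5.349)
cell (3,1): code 0010 → (3.000,1.289)–(3.594,2.000)
cell (3,2): code 0011 → (3.594,2.000)–(3.895,3.000)
cell (3,3): code 0011 → (3.895,3.000)–(3.956,4.000)
cell (3,4): code 0011 → (3.956,4.000)–(3.498,5.000)
cell (3,5): code 0001 → (3.498,5.000)–(3.000,5.404)
total: 14 segments, chained into 1 closed loop(s), length Σ = 12.324219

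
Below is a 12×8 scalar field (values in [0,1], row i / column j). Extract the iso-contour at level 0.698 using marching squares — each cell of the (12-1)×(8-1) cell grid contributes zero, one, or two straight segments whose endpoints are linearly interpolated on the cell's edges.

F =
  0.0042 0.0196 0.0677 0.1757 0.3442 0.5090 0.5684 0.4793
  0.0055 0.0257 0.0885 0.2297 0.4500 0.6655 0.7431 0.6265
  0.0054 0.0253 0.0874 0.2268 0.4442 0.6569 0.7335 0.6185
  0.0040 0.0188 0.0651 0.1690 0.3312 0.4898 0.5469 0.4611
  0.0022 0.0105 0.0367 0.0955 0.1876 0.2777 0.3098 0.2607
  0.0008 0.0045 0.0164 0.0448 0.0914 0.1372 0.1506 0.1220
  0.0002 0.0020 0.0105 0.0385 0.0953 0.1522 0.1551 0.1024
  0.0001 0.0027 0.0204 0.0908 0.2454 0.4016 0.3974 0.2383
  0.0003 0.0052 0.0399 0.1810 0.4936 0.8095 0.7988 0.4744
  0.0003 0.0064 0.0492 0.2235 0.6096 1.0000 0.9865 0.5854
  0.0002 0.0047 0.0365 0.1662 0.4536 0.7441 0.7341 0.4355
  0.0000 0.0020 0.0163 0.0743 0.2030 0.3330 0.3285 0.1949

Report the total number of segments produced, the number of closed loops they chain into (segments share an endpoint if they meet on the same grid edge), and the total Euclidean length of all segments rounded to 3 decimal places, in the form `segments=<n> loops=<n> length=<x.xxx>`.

segments=16 loops=2 length=11.670

cell (0,5): code 0100 → (0.742,6.000)–(1.000,5.419)
cell (0,6): code 1000 → (1.000,6.387)–(0.742,6.000)
cell (1,5): code 0110 → (1.000,5.419)–(2.000,5.537)
cell (1,6): code 1001 → (2.000,6.309)–(1.000,6.387)
cell (2,5): code 0010 → (2.000,5.537)–(2.190,6.000)
cell (2,6): code 0001 → (2.190,6.000)–(2.000,6.309)
cell (7,4): code 0100 → (7.727,5.000)–(8.000,4.647)
cell (7,5): code 1100 → (7.749,6.000)–(7.727,5.000)
cell (7,6): code 1000 → (8.000,6.311)–(7.749,6.000)
cell (8,4): code 0110 → (8.000,4.647)–(9.000,4.226)
cell (8,6): code 1001 → (9.000,6.719)–(8.000,6.311)
cell (9,4): code 0110 → (9.000,4.226)–(10.000,4.841)
cell (9,6): code 1001 → (10.000,6.121)–(9.000,6.719)
cell (10,4): code 0010 → (10.000,4.841)–(10.112,5.000)
cell (10,5): code 0011 → (10.112,5.000)–(10.089,6.000)
cell (10,6): code 0001 → (10.089,6.000)–(10.000,6.121)
total: 16 segments, chained into 2 closed loop(s), length Σ = 11.669771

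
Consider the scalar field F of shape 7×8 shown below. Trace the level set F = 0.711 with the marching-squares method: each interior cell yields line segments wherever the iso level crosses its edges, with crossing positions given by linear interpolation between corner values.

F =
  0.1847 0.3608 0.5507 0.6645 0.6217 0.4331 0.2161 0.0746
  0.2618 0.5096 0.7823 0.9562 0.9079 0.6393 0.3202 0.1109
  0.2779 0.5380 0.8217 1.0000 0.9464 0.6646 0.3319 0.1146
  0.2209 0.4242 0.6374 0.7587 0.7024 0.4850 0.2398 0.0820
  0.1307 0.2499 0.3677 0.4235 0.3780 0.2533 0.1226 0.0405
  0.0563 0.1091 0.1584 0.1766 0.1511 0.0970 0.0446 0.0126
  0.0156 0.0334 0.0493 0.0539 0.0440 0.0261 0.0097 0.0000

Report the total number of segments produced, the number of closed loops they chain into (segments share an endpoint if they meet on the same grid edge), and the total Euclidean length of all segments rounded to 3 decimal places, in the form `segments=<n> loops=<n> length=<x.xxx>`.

segments=12 loops=1 length=9.720

cell (0,1): code 0100 → (0.692,2.000)–(1.000,1.739)
cell (0,2): code 1100 → (0.159,3.000)–(0.692,2.000)
cell (0,3): code 1100 → (0.312,4.000)–(0.159,3.000)
cell (0,4): code 1000 → (1.000,4.733)–(0.312,4.000)
cell (1,1): code 0110 → (1.000,1.739)–(2.000,1.610)
cell (1,4): code 1001 → (2.000,4.835)–(1.000,4.733)
cell (2,1): code 0010 → (2.000,1.610)–(2.601,2.000)
cell (2,2): code 0111 → (2.601,2.000)–(3.000,2.607)
cell (2,3): code 1011 → (3.000,3.847)–(2.965,4.000)
cell (2,4): code 0001 → (2.965,4.000)–(2.000,4.835)
cell (3,2): code 0010 → (3.000,2.607)–(3.142,3.000)
cell (3,3): code 0001 → (3.142,3.000)–(3.000,3.847)
total: 12 segments, chained into 1 closed loop(s), length Σ = 9.720212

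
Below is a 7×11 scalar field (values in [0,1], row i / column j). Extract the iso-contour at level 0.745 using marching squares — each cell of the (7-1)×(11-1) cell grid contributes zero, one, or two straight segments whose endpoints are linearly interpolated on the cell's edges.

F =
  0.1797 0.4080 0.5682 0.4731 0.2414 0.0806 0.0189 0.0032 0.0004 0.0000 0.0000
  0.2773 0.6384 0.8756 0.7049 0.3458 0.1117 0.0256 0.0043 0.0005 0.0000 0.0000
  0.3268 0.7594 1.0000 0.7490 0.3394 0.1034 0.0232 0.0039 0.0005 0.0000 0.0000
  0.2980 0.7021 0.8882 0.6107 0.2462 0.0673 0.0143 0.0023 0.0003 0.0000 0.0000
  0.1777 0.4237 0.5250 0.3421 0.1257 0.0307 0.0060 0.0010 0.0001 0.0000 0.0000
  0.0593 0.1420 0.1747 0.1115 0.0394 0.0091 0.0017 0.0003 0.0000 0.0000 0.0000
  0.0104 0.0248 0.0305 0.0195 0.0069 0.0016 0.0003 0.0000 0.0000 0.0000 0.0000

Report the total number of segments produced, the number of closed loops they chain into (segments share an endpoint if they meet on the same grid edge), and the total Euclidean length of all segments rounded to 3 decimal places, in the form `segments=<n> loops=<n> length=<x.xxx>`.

segments=12 loops=1 length=7.380

cell (0,1): code 0100 → (0.575,2.000)–(1.000,1.449)
cell (0,2): code 1000 → (1.000,2.765)–(0.575,2.000)
cell (1,0): code 0100 → (1.881,1.000)–(2.000,0.967)
cell (1,1): code 1110 → (1.000,1.449)–(1.881,1.000)
cell (1,2): code 1101 → (1.909,3.000)–(1.000,2.765)
cell (1,3): code 1000 → (2.000,3.010)–(1.909,3.000)
cell (2,0): code 0010 → (2.000,0.967)–(2.251,1.000)
cell (2,1): code 0111 → (2.251,1.000)–(3.000,1.231)
cell (2,2): code 1011 → (3.000,2.516)–(2.029,3.000)
cell (2,3): code 0001 → (2.029,3.000)–(2.000,3.010)
cell (3,1): code 0010 → (3.000,1.231)–(3.394,2.000)
cell (3,2): code 0001 → (3.394,2.000)–(3.000,2.516)
total: 12 segments, chained into 1 closed loop(s), length Σ = 7.379962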